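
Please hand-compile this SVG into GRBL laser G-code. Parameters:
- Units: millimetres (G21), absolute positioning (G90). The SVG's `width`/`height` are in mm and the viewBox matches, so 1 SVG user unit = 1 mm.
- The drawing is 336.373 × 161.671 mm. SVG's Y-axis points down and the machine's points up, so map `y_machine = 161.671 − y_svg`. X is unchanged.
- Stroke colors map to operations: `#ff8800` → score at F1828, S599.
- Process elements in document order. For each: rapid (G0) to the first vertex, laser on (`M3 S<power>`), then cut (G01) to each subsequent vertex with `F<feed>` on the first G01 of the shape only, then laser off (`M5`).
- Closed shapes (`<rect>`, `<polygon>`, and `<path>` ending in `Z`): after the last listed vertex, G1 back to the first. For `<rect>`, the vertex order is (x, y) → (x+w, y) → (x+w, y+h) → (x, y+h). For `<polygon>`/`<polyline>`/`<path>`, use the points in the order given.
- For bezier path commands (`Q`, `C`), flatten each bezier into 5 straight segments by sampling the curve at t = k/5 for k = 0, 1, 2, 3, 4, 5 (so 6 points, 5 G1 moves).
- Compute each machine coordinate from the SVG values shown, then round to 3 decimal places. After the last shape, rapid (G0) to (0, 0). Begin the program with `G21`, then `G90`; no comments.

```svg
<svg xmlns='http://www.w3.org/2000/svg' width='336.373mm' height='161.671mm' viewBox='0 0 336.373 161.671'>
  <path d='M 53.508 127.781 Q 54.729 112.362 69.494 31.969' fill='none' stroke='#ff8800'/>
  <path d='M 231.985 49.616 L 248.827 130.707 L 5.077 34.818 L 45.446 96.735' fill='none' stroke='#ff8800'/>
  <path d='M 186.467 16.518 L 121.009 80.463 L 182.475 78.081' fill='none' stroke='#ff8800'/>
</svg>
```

G21
G90
G0 X53.508 Y33.890
M3 S599
G01 X54.538 Y42.657 F1828
G01 X56.652 Y56.621
G01 X59.849 Y75.783
G01 X64.130 Y100.144
G01 X69.494 Y129.702
M5
G0 X231.985 Y112.055
M3 S599
G01 X248.827 Y30.964 F1828
G01 X5.077 Y126.853
G01 X45.446 Y64.936
M5
G0 X186.467 Y145.153
M3 S599
G01 X121.009 Y81.208 F1828
G01 X182.475 Y83.590
M5
G0 X0.000 Y0.000

1 u = 1 mm; y_m = 161.671 − y.

[1] `<path>` quadratic bezier, #ff8800→score S599 F1828: (53.508,33.890) → (54.538,42.657) → (56.652,56.621) → (59.849,75.783) → (64.130,100.144) → (69.494,129.702)

[2] `<path>` open polyline, #ff8800→score S599 F1828: (231.985,112.055) → (248.827,30.964) → (5.077,126.853) → (45.446,64.936)

[3] `<path>` open polyline, #ff8800→score S599 F1828: (186.467,145.153) → (121.009,81.208) → (182.475,83.590)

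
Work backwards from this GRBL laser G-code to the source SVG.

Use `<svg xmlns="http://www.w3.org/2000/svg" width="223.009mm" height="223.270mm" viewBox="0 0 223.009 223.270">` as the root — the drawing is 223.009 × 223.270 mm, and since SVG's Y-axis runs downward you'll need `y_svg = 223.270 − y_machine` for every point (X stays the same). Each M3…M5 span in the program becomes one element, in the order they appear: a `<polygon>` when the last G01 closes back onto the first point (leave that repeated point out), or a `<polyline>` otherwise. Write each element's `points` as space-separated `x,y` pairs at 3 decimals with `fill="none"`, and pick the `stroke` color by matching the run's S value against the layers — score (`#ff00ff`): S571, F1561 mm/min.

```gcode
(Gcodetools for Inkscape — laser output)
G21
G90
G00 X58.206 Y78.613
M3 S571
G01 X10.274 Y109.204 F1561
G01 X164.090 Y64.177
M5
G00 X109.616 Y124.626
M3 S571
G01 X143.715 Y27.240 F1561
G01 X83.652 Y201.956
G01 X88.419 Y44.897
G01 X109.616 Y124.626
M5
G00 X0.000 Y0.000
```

y_svg = 223.270 − y_m. Every run uses S571, so all elements get stroke `#ff00ff` (score).

[1] open run; points: 58.206,144.657 10.274,114.066 164.090,159.093

[2] closed run; points: 109.616,98.644 143.715,196.030 83.652,21.314 88.419,178.373

<svg xmlns="http://www.w3.org/2000/svg" width="223.009mm" height="223.270mm" viewBox="0 0 223.009 223.270">
  <polyline points="58.206,144.657 10.274,114.066 164.090,159.093" fill="none" stroke="#ff00ff"/>
  <polygon points="109.616,98.644 143.715,196.030 83.652,21.314 88.419,178.373" fill="none" stroke="#ff00ff"/>
</svg>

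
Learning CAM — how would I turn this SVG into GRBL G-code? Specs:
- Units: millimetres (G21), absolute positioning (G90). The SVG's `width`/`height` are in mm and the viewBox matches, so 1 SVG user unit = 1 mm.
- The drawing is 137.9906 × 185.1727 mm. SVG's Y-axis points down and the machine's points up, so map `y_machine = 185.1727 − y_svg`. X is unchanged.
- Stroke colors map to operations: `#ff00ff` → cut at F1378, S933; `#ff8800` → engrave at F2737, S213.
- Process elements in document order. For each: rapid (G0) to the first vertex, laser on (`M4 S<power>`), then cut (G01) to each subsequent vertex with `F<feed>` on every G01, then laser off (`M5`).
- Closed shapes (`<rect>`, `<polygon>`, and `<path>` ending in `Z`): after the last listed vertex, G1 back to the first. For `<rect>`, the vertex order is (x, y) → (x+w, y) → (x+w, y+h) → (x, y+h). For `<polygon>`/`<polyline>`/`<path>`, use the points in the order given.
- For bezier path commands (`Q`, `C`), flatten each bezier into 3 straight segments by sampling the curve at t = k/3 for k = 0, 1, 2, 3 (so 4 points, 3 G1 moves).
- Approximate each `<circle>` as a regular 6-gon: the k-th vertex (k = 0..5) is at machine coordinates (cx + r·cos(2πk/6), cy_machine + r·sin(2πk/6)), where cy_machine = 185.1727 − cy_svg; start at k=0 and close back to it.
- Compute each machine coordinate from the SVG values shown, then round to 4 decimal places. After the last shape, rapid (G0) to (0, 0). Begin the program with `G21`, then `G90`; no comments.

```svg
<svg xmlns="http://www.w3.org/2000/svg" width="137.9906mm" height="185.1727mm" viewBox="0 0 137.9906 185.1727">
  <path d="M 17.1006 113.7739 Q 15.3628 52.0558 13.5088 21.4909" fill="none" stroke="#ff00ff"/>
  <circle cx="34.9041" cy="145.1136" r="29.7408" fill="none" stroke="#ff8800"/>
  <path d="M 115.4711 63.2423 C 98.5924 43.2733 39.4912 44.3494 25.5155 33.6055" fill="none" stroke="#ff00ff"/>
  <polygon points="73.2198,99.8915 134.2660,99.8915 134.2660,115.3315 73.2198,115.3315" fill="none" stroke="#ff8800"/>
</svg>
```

1 u = 1 mm; y_m = 185.1727 − y.

[1] `<path>` quadratic bezier, #ff00ff→cut S933 F1378: (17.1006,71.3988) → (15.9292,109.0827) → (14.7319,139.8437) → (13.5088,163.6818)

[2] `<circle>` circle, #ff8800→engrave S213 F2737: (64.6449,40.0591) → (49.7745,65.8154) → (20.0337,65.8154) → (5.1633,40.0591) → (20.0337,14.3028) → (49.7745,14.3028) → (64.6449,40.0591) (closed)

[3] `<path>` cubic bezier, #ff00ff→cut S933 F1378: (115.4711,121.9304) → (87.7533,136.1016) → (51.2979,143.5461) → (25.5155,151.5672)

[4] `<polygon>` rectangle, #ff8800→engrave S213 F2737: (73.2198,85.2812) → (134.2660,85.2812) → (134.2660,69.8412) → (73.2198,69.8412) → (73.2198,85.2812) (closed)

G21
G90
G0 X17.1006 Y71.3988
M4 S933
G01 X15.9292 Y109.0827 F1378
G01 X14.7319 Y139.8437 F1378
G01 X13.5088 Y163.6818 F1378
M5
G0 X64.6449 Y40.0591
M4 S213
G01 X49.7745 Y65.8154 F2737
G01 X20.0337 Y65.8154 F2737
G01 X5.1633 Y40.0591 F2737
G01 X20.0337 Y14.3028 F2737
G01 X49.7745 Y14.3028 F2737
G01 X64.6449 Y40.0591 F2737
M5
G0 X115.4711 Y121.9304
M4 S933
G01 X87.7533 Y136.1016 F1378
G01 X51.2979 Y143.5461 F1378
G01 X25.5155 Y151.5672 F1378
M5
G0 X73.2198 Y85.2812
M4 S213
G01 X134.2660 Y85.2812 F2737
G01 X134.2660 Y69.8412 F2737
G01 X73.2198 Y69.8412 F2737
G01 X73.2198 Y85.2812 F2737
M5
G0 X0.0000 Y0.0000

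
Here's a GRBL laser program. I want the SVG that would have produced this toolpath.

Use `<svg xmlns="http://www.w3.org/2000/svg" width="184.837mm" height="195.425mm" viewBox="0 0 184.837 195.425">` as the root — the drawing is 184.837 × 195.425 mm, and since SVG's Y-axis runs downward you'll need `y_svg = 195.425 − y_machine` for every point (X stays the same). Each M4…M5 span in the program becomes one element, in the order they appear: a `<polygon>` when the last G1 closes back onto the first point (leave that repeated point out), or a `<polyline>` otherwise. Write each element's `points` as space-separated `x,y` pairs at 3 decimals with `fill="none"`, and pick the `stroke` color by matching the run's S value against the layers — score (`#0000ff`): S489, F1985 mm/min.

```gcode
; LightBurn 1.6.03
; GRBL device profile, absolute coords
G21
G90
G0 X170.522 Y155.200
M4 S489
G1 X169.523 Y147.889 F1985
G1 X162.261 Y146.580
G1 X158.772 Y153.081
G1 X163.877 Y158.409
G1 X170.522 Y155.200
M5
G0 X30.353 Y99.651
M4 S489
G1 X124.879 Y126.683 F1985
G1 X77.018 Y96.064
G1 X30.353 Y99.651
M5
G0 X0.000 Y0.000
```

<svg xmlns="http://www.w3.org/2000/svg" width="184.837mm" height="195.425mm" viewBox="0 0 184.837 195.425">
  <polygon points="170.522,40.225 169.523,47.536 162.261,48.845 158.772,42.344 163.877,37.016" fill="none" stroke="#0000ff"/>
  <polygon points="30.353,95.774 124.879,68.742 77.018,99.361" fill="none" stroke="#0000ff"/>
</svg>

Each laser-on run becomes one SVG element. Flip Y back into SVG space with y_svg = 195.425 − y_machine. Every run uses S489, so all elements get stroke `#0000ff` (score).

Run 1: The run returns to its start, so emit a `<polygon>` with points (Y-flipped): 170.522,40.225 169.523,47.536 162.261,48.845 158.772,42.344 163.877,37.016.

Run 2: The run returns to its start, so emit a `<polygon>` with points (Y-flipped): 30.353,95.774 124.879,68.742 77.018,99.361.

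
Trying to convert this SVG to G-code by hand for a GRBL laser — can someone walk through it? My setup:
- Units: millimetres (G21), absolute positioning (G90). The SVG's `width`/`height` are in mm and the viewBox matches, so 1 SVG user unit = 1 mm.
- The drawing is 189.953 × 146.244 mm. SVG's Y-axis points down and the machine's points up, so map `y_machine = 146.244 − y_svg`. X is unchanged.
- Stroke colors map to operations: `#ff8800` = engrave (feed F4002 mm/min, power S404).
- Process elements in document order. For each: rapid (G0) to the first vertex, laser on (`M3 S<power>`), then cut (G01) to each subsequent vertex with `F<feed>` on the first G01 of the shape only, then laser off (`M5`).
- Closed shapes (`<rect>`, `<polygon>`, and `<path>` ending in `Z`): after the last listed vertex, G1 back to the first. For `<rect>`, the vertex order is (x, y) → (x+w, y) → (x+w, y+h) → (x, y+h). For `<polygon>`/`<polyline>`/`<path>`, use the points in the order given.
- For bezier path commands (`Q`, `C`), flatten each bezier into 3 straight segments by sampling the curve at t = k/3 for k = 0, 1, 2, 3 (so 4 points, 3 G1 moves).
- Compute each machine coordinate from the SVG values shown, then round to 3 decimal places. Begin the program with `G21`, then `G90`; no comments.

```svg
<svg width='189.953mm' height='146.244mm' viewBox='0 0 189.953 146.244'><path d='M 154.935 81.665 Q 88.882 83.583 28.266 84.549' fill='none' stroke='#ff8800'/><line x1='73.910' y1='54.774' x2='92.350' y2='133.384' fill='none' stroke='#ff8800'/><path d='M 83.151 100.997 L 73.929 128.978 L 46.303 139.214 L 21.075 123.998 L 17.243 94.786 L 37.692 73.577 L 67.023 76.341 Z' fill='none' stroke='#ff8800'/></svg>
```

1 u = 1 mm; y_m = 146.244 − y.

[1] `<path>` quadratic bezier, #ff8800→engrave S404 F4002: (154.935,64.579) → (111.504,63.406) → (69.281,62.445) → (28.266,61.695)

[2] `<line>` line segment, #ff8800→engrave S404 F4002: (73.910,91.470) → (92.350,12.860)

[3] `<path>` regular polygon, #ff8800→engrave S404 F4002: (83.151,45.247) → (73.929,17.266) → (46.303,7.030) → (21.075,22.246) → (17.243,51.458) → (37.692,72.667) → (67.023,69.903) → (83.151,45.247) (closed)

G21
G90
G0 X154.935 Y64.579
M3 S404
G01 X111.504 Y63.406 F4002
G01 X69.281 Y62.445
G01 X28.266 Y61.695
M5
G0 X73.910 Y91.470
M3 S404
G01 X92.350 Y12.860 F4002
M5
G0 X83.151 Y45.247
M3 S404
G01 X73.929 Y17.266 F4002
G01 X46.303 Y7.030
G01 X21.075 Y22.246
G01 X17.243 Y51.458
G01 X37.692 Y72.667
G01 X67.023 Y69.903
G01 X83.151 Y45.247
M5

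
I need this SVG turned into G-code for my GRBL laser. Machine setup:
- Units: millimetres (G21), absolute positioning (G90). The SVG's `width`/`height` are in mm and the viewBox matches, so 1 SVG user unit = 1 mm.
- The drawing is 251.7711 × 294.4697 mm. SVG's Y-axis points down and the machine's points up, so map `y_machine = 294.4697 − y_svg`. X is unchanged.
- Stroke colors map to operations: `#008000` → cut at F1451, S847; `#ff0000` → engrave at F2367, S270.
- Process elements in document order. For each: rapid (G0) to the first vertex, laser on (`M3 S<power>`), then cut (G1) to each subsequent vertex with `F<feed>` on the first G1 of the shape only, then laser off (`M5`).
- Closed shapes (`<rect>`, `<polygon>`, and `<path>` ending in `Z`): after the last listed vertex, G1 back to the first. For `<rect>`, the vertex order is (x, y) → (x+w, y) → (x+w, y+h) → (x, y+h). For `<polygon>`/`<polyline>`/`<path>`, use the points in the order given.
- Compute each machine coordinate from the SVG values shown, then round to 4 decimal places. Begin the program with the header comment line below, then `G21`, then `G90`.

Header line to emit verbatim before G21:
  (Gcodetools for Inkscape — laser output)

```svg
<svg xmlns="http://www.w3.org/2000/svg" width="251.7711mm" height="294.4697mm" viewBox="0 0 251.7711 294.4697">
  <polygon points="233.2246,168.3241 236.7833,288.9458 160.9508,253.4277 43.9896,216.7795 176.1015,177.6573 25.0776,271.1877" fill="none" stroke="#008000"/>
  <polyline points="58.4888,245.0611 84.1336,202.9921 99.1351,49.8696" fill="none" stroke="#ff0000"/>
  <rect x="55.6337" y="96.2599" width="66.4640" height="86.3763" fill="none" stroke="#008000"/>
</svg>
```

(Gcodetools for Inkscape — laser output)
G21
G90
G0 X233.2246 Y126.1456
M3 S847
G1 X236.7833 Y5.5239 F1451
G1 X160.9508 Y41.0420
G1 X43.9896 Y77.6902
G1 X176.1015 Y116.8124
G1 X25.0776 Y23.2820
G1 X233.2246 Y126.1456
M5
G0 X58.4888 Y49.4086
M3 S270
G1 X84.1336 Y91.4776 F2367
G1 X99.1351 Y244.6001
M5
G0 X55.6337 Y198.2098
M3 S847
G1 X122.0977 Y198.2098 F1451
G1 X122.0977 Y111.8335
G1 X55.6337 Y111.8335
G1 X55.6337 Y198.2098
M5

Since the viewBox matches the mm dimensions, user units are millimetres directly. The only transform is the Y-flip y_m = 294.4697 − y_svg.

Shape 1 is a closed polygon drawn with `<polygon>`. Its stroke #008000 means cut at S847, F1451. After flipping Y the toolpath is (233.2246,126.1456) → (236.7833,5.5239) → (160.9508,41.0420) → (43.9896,77.6902) → (176.1015,116.8124) → (25.0776,23.2820) → (233.2246,126.1456), returning to the start.

Shape 2 is a open polyline drawn with `<polyline>`. Its stroke #ff0000 means engrave at S270, F2367. After flipping Y the toolpath is (58.4888,49.4086) → (84.1336,91.4776) → (99.1351,244.6001).

Shape 3 is a rectangle drawn with `<rect>`. Its stroke #008000 means cut at S847, F1451. After flipping Y the toolpath is (55.6337,198.2098) → (122.0977,198.2098) → (122.0977,111.8335) → (55.6337,111.8335) → (55.6337,198.2098), returning to the start.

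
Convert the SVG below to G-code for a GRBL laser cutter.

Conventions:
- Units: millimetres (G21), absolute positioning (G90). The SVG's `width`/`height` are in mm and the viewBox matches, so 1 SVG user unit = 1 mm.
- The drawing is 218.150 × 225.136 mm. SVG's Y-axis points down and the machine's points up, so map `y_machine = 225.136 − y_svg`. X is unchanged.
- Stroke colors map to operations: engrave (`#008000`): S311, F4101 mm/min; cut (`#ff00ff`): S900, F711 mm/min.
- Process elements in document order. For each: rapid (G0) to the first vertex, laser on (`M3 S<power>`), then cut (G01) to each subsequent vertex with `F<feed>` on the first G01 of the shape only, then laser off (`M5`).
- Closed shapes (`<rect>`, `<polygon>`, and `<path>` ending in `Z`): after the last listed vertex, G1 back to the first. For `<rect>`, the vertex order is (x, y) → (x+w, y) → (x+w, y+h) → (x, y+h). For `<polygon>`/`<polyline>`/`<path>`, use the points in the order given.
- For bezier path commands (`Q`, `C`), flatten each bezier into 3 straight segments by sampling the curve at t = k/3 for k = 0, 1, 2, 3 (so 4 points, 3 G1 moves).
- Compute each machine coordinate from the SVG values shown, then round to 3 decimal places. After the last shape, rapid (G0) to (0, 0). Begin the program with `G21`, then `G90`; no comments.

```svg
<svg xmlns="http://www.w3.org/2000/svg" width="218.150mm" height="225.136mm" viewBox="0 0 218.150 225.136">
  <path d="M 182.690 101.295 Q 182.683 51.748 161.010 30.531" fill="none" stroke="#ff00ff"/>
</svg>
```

G21
G90
G0 X182.690 Y123.841
M3 S900
G01 X180.278 Y153.725 F711
G01 X173.051 Y177.313
G01 X161.010 Y194.605
M5
G0 X0.000 Y0.000

1 u = 1 mm; y_m = 225.136 − y.

[1] `<path>` quadratic bezier, #ff00ff→cut S900 F711: (182.690,123.841) → (180.278,153.725) → (173.051,177.313) → (161.010,194.605)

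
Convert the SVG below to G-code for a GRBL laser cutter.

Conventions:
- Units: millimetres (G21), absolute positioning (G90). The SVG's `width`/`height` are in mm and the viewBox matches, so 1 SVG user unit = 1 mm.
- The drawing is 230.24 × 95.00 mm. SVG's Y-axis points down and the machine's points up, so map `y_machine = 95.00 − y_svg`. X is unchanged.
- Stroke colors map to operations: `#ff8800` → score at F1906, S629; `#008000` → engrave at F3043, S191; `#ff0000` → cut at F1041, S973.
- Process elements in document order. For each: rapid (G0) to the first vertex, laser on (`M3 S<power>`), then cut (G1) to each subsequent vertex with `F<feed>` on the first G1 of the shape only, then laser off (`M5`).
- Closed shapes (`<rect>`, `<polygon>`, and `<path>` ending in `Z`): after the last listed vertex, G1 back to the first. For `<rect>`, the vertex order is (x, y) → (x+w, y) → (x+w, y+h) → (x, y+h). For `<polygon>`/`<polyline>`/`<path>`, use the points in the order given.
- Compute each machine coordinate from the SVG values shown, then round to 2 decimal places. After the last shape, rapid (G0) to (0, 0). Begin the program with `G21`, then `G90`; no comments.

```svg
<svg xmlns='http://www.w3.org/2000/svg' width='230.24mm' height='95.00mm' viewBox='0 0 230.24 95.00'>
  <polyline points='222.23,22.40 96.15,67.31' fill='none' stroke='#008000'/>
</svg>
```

Since the viewBox matches the mm dimensions, user units are millimetres directly. The only transform is the Y-flip y_m = 95.00 − y_svg.

Shape 1 is a line segment drawn with `<polyline>`. Its stroke #008000 means engrave at S191, F3043. After flipping Y the toolpath is (222.23,72.60) → (96.15,27.69).

G21
G90
G0 X222.23 Y72.60
M3 S191
G1 X96.15 Y27.69 F3043
M5
G0 X0.00 Y0.00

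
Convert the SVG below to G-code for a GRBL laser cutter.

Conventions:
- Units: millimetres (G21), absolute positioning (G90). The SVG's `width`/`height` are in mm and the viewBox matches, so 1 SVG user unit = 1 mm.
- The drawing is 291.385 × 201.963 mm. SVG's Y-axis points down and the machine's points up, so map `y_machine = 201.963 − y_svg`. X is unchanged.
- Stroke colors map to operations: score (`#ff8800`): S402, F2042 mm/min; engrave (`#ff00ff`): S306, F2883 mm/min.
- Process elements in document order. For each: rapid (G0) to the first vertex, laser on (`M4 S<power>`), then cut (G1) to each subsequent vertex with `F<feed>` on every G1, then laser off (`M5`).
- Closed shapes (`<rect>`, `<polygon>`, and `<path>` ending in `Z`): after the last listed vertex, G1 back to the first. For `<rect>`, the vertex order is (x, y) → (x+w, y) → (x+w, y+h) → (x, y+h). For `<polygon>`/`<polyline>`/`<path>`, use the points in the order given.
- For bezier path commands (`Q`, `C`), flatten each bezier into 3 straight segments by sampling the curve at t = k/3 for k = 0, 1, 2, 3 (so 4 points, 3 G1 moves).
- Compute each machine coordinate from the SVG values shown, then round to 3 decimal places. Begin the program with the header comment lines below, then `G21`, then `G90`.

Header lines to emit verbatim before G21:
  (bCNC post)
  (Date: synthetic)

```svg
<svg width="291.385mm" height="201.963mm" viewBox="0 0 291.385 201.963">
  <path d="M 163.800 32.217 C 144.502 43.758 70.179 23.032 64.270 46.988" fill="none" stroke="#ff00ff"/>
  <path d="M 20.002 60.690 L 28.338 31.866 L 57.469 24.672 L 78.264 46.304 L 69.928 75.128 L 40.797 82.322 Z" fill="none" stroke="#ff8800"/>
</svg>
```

Since the viewBox matches the mm dimensions, user units are millimetres directly. The only transform is the Y-flip y_m = 201.963 − y_svg.

Shape 1 is a cubic bezier drawn with `<path>`. Its stroke #ff00ff means engrave at S306, F2883. After flipping Y the toolpath is (163.800,169.746) → (130.732,166.111) → (88.412,166.887) → (64.270,154.975).

Shape 2 is a regular polygon drawn with `<path>`. Its stroke #ff8800 means score at S402, F2042. After flipping Y the toolpath is (20.002,141.273) → (28.338,170.097) → (57.469,177.291) → (78.264,155.659) → (69.928,126.835) → (40.797,119.641) → (20.002,141.273), returning to the start.

(bCNC post)
(Date: synthetic)
G21
G90
G0 X163.800 Y169.746
M4 S306
G1 X130.732 Y166.111 F2883
G1 X88.412 Y166.887 F2883
G1 X64.270 Y154.975 F2883
M5
G0 X20.002 Y141.273
M4 S402
G1 X28.338 Y170.097 F2042
G1 X57.469 Y177.291 F2042
G1 X78.264 Y155.659 F2042
G1 X69.928 Y126.835 F2042
G1 X40.797 Y119.641 F2042
G1 X20.002 Y141.273 F2042
M5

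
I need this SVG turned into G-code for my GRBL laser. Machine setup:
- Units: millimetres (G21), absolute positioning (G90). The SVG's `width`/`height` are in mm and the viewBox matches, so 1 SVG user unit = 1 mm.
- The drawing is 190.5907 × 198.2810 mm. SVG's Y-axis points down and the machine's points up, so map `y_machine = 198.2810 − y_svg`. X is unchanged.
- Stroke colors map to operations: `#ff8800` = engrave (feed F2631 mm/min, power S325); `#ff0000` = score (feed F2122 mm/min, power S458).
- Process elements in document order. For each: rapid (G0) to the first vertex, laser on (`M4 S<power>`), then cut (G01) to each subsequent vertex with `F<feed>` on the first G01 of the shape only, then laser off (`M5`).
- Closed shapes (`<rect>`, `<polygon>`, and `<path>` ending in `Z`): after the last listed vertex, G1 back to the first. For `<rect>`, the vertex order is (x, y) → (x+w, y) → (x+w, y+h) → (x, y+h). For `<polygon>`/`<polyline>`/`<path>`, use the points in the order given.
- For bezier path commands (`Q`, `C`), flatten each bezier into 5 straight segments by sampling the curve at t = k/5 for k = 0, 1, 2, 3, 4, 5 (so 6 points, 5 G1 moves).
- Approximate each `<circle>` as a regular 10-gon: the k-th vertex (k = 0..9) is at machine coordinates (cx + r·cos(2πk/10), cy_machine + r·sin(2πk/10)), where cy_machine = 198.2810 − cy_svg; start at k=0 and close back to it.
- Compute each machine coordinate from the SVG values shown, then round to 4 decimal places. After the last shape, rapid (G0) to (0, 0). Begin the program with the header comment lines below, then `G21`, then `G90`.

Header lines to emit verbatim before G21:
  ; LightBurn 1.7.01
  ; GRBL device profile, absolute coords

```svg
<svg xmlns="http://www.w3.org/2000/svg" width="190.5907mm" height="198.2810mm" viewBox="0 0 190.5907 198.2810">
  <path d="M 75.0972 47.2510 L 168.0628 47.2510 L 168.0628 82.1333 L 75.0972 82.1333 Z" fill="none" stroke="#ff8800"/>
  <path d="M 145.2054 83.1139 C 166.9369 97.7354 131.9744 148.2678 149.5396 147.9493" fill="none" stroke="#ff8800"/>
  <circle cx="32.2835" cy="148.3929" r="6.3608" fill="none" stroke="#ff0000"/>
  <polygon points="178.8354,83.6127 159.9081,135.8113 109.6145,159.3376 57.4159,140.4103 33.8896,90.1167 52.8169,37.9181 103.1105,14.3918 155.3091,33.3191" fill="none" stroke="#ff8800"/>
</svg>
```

; LightBurn 1.7.01
; GRBL device profile, absolute coords
G21
G90
G0 X75.0972 Y151.0300
M4 S325
G01 X168.0628 Y151.0300 F2631
G01 X168.0628 Y116.1477
G01 X75.0972 Y116.1477
G01 X75.0972 Y151.0300
M5
G0 X145.2054 Y115.1671
M4 S325
G01 X152.3148 Y102.7790 F2631
G01 X151.0603 Y85.9368
G01 X146.6845 Y68.8052
G01 X144.4300 Y55.5486
G01 X149.5396 Y50.3317
M5
G0 X38.6443 Y49.8881
M4 S458
G01 X37.4295 Y53.6269 F2122
G01 X34.2491 Y55.9376
G01 X30.3179 Y55.9376
G01 X27.1375 Y53.6269
G01 X25.9227 Y49.8881
G01 X27.1375 Y46.1493
G01 X30.3179 Y43.8386
G01 X34.2491 Y43.8386
G01 X37.4295 Y46.1493
G01 X38.6443 Y49.8881
M5
G0 X178.8354 Y114.6683
M4 S325
G01 X159.9081 Y62.4697 F2631
G01 X109.6145 Y38.9434
G01 X57.4159 Y57.8707
G01 X33.8896 Y108.1643
G01 X52.8169 Y160.3629
G01 X103.1105 Y183.8892
G01 X155.3091 Y164.9619
G01 X178.8354 Y114.6683
M5
G0 X0.0000 Y0.0000

viewBox `0 0 190.5907 198.2810` with mm width/height → 1 unit = 1 mm. Flip: y_m = 198.2810 − y_svg.

**Shape 1** — `<path>` rectangle, stroke `#ff8800` → engrave (S325, F2631). Machine vertices: (75.0972,151.0300) → (168.0628,151.0300) → (168.0628,116.1477) → (75.0972,116.1477) → (75.0972,151.0300). Closed: final G1 returns to the first vertex.

**Shape 2** — `<path>` cubic bezier, stroke `#ff8800` → engrave (S325, F2631). Control points (SVG): P0=(145.2054,83.1139), P1=(166.9369,97.7354), P2=(131.9744,148.2678), P3=(149.5396,147.9493); sampled at t=k/5. Machine vertices: (145.2054,115.1671) → (152.3148,102.7790) → (151.0603,85.9368) → (146.6845,68.8052) → (144.4300,55.5486) → (149.5396,50.3317). Open path.

**Shape 3** — `<circle>` circle, stroke `#ff0000` → score (S458, F2122). Machine vertices: (38.6443,49.8881) → (37.4295,53.6269) → (34.2491,55.9376) → (30.3179,55.9376) → (27.1375,53.6269) → (25.9227,49.8881) → (27.1375,46.1493) → (30.3179,43.8386) → (34.2491,43.8386) → (37.4295,46.1493) → (38.6443,49.8881). Closed: final G1 returns to the first vertex.

**Shape 4** — `<polygon>` regular polygon, stroke `#ff8800` → engrave (S325, F2631). Machine vertices: (178.8354,114.6683) → (159.9081,62.4697) → (109.6145,38.9434) → (57.4159,57.8707) → (33.8896,108.1643) → (52.8169,160.3629) → (103.1105,183.8892) → (155.3091,164.9619) → (178.8354,114.6683). Closed: final G1 returns to the first vertex.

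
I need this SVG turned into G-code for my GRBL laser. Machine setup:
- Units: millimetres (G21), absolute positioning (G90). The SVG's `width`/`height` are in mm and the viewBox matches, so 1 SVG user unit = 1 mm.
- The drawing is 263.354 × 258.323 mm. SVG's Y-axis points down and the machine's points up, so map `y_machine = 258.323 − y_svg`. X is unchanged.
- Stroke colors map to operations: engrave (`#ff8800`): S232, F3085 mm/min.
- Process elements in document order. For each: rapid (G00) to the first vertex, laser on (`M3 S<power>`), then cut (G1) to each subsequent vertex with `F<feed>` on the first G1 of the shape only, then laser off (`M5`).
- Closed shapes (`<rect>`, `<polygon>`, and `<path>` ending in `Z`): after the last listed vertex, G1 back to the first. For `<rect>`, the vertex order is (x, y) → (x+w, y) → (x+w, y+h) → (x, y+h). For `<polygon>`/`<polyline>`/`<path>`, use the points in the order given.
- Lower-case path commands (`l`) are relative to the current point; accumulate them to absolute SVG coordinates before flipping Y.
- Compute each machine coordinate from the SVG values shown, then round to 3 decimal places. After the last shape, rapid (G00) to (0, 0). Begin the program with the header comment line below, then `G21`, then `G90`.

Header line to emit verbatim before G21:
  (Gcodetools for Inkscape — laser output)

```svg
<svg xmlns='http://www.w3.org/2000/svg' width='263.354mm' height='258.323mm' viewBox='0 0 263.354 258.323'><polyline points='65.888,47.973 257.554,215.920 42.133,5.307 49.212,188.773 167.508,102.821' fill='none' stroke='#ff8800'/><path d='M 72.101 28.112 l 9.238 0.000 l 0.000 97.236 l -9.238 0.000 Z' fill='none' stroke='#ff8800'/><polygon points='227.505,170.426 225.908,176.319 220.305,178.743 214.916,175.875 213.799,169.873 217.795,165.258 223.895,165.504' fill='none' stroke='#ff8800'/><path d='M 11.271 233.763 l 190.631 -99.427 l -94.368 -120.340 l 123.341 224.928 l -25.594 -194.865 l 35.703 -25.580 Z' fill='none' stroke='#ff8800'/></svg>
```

1 u = 1 mm; y_m = 258.323 − y.

[1] `<polyline>` open polyline, #ff8800→engrave S232 F3085: (65.888,210.350) → (257.554,42.403) → (42.133,253.016) → (49.212,69.550) → (167.508,155.502)

[2] `<path>` rectangle, #ff8800→engrave S232 F3085: (72.101,230.211) → (81.339,230.211) → (81.339,132.975) → (72.101,132.975) → (72.101,230.211) (closed)

[3] `<polygon>` regular polygon, #ff8800→engrave S232 F3085: (227.505,87.897) → (225.908,82.004) → (220.305,79.580) → (214.916,82.448) → (213.799,88.450) → (217.795,93.065) → (223.895,92.819) → (227.505,87.897) (closed)

[4] `<path>` closed polygon, #ff8800→engrave S232 F3085: (11.271,24.560) → (201.902,123.987) → (107.534,244.327) → (230.875,19.399) → (205.281,214.264) → (240.984,239.844) → (11.271,24.560) (closed)

(Gcodetools for Inkscape — laser output)
G21
G90
G00 X65.888 Y210.350
M3 S232
G1 X257.554 Y42.403 F3085
G1 X42.133 Y253.016
G1 X49.212 Y69.550
G1 X167.508 Y155.502
M5
G00 X72.101 Y230.211
M3 S232
G1 X81.339 Y230.211 F3085
G1 X81.339 Y132.975
G1 X72.101 Y132.975
G1 X72.101 Y230.211
M5
G00 X227.505 Y87.897
M3 S232
G1 X225.908 Y82.004 F3085
G1 X220.305 Y79.580
G1 X214.916 Y82.448
G1 X213.799 Y88.450
G1 X217.795 Y93.065
G1 X223.895 Y92.819
G1 X227.505 Y87.897
M5
G00 X11.271 Y24.560
M3 S232
G1 X201.902 Y123.987 F3085
G1 X107.534 Y244.327
G1 X230.875 Y19.399
G1 X205.281 Y214.264
G1 X240.984 Y239.844
G1 X11.271 Y24.560
M5
G00 X0.000 Y0.000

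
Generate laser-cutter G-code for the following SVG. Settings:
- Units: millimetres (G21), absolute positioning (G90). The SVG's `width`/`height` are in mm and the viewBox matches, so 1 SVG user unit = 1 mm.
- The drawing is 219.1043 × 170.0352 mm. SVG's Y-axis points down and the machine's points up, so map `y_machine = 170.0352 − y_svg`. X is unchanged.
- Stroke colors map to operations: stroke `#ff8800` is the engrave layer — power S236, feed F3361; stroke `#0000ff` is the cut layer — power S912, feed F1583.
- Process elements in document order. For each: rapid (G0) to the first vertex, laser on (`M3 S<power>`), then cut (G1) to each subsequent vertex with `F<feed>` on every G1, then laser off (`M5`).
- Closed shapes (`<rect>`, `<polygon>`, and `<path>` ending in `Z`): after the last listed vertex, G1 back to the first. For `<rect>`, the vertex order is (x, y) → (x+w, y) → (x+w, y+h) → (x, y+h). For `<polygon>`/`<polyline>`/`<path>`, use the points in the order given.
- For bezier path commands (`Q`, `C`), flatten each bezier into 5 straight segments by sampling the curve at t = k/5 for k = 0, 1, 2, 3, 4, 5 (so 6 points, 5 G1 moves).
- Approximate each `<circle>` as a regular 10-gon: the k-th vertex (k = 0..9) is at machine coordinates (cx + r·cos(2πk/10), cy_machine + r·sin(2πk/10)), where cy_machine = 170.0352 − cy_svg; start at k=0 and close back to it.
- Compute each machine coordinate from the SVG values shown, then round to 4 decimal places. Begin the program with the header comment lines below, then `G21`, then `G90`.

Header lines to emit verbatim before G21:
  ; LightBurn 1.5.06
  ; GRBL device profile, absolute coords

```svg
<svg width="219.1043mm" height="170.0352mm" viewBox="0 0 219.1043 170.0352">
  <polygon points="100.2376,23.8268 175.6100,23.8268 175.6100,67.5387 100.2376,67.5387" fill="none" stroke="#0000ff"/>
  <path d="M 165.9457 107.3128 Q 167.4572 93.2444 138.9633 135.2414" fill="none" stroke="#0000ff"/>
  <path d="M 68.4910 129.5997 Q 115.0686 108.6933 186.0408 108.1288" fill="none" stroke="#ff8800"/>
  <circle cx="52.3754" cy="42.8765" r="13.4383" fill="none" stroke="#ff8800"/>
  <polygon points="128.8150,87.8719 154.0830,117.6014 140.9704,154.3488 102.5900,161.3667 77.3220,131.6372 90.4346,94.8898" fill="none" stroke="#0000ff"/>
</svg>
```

Since the viewBox matches the mm dimensions, user units are millimetres directly. The only transform is the Y-flip y_m = 170.0352 − y_svg.

Shape 1 is a rectangle drawn with `<polygon>`. Its stroke #0000ff means cut at S912, F1583. After flipping Y the toolpath is (100.2376,146.2084) → (175.6100,146.2084) → (175.6100,102.4965) → (100.2376,102.4965) → (100.2376,146.2084), returning to the start.

Shape 2 is a quadratic bezier drawn with `<path>`. Its stroke #0000ff means cut at S912, F1583. After flipping Y the toolpath is (165.9457,62.7224) → (165.3501,66.1071) → (162.3540,65.0067) → (156.9576,59.4209) → (149.1606,49.3500) → (138.9633,34.7938).

Shape 3 is a quadratic bezier drawn with `<path>`. Its stroke #ff8800 means engrave at S236, F3361. After flipping Y the toolpath is (68.4910,40.4355) → (88.0978,47.9844) → (109.6562,53.9059) → (133.1662,58.2001) → (158.6277,60.8669) → (186.0408,61.9064).

Shape 4 is a circle drawn with `<circle>`. Its stroke #ff8800 means engrave at S236, F3361. After flipping Y the toolpath is (65.8137,127.1587) → (63.2472,135.0575) → (56.5281,139.9393) → (48.2227,139.9393) → (41.5036,135.0575) → (38.9371,127.1587) → (41.5036,119.2599) → (48.2227,114.3781) → (56.5281,114.3781) → (63.2472,119.2599) → (65.8137,127.1587), returning to the start.

Shape 5 is a regular polygon drawn with `<polygon>`. Its stroke #0000ff means cut at S912, F1583. After flipping Y the toolpath is (128.8150,82.1633) → (154.0830,52.4338) → (140.9704,15.6864) → (102.5900,8.6685) → (77.3220,38.3980) → (90.4346,75.1454) → (128.8150,82.1633), returning to the start.

; LightBurn 1.5.06
; GRBL device profile, absolute coords
G21
G90
G0 X100.2376 Y146.2084
M3 S912
G1 X175.6100 Y146.2084 F1583
G1 X175.6100 Y102.4965 F1583
G1 X100.2376 Y102.4965 F1583
G1 X100.2376 Y146.2084 F1583
M5
G0 X165.9457 Y62.7224
M3 S912
G1 X165.3501 Y66.1071 F1583
G1 X162.3540 Y65.0067 F1583
G1 X156.9576 Y59.4209 F1583
G1 X149.1606 Y49.3500 F1583
G1 X138.9633 Y34.7938 F1583
M5
G0 X68.4910 Y40.4355
M3 S236
G1 X88.0978 Y47.9844 F3361
G1 X109.6562 Y53.9059 F3361
G1 X133.1662 Y58.2001 F3361
G1 X158.6277 Y60.8669 F3361
G1 X186.0408 Y61.9064 F3361
M5
G0 X65.8137 Y127.1587
M3 S236
G1 X63.2472 Y135.0575 F3361
G1 X56.5281 Y139.9393 F3361
G1 X48.2227 Y139.9393 F3361
G1 X41.5036 Y135.0575 F3361
G1 X38.9371 Y127.1587 F3361
G1 X41.5036 Y119.2599 F3361
G1 X48.2227 Y114.3781 F3361
G1 X56.5281 Y114.3781 F3361
G1 X63.2472 Y119.2599 F3361
G1 X65.8137 Y127.1587 F3361
M5
G0 X128.8150 Y82.1633
M3 S912
G1 X154.0830 Y52.4338 F1583
G1 X140.9704 Y15.6864 F1583
G1 X102.5900 Y8.6685 F1583
G1 X77.3220 Y38.3980 F1583
G1 X90.4346 Y75.1454 F1583
G1 X128.8150 Y82.1633 F1583
M5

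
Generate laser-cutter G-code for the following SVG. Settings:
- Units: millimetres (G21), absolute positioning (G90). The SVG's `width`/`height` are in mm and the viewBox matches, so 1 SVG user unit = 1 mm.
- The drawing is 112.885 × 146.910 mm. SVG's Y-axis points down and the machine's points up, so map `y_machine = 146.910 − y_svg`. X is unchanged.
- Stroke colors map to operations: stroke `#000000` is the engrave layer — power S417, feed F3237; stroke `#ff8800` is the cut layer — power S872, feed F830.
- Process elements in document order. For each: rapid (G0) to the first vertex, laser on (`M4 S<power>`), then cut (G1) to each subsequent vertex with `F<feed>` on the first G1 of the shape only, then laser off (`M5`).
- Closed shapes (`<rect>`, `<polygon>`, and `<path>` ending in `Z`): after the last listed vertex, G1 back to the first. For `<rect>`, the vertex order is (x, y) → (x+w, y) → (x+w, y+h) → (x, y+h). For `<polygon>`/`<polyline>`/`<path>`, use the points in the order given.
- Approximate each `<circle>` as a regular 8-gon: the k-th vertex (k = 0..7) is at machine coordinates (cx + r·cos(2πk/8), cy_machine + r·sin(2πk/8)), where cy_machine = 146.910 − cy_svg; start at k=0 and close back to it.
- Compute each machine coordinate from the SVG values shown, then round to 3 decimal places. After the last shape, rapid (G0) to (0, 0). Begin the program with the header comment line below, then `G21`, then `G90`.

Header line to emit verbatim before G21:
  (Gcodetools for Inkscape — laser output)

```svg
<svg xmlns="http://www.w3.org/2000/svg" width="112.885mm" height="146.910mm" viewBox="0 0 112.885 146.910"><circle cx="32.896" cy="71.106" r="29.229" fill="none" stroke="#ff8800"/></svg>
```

Since the viewBox matches the mm dimensions, user units are millimetres directly. The only transform is the Y-flip y_m = 146.910 − y_svg.

Shape 1 is a circle drawn with `<circle>`. Its stroke #ff8800 means cut at S872, F830. After flipping Y the toolpath is (62.125,75.804) → (53.564,96.472) → (32.896,105.033) → (12.228,96.472) → (3.667,75.804) → (12.228,55.136) → (32.896,46.575) → (53.564,55.136) → (62.125,75.804), returning to the start.

(Gcodetools for Inkscape — laser output)
G21
G90
G0 X62.125 Y75.804
M4 S872
G1 X53.564 Y96.472 F830
G1 X32.896 Y105.033
G1 X12.228 Y96.472
G1 X3.667 Y75.804
G1 X12.228 Y55.136
G1 X32.896 Y46.575
G1 X53.564 Y55.136
G1 X62.125 Y75.804
M5
G0 X0.000 Y0.000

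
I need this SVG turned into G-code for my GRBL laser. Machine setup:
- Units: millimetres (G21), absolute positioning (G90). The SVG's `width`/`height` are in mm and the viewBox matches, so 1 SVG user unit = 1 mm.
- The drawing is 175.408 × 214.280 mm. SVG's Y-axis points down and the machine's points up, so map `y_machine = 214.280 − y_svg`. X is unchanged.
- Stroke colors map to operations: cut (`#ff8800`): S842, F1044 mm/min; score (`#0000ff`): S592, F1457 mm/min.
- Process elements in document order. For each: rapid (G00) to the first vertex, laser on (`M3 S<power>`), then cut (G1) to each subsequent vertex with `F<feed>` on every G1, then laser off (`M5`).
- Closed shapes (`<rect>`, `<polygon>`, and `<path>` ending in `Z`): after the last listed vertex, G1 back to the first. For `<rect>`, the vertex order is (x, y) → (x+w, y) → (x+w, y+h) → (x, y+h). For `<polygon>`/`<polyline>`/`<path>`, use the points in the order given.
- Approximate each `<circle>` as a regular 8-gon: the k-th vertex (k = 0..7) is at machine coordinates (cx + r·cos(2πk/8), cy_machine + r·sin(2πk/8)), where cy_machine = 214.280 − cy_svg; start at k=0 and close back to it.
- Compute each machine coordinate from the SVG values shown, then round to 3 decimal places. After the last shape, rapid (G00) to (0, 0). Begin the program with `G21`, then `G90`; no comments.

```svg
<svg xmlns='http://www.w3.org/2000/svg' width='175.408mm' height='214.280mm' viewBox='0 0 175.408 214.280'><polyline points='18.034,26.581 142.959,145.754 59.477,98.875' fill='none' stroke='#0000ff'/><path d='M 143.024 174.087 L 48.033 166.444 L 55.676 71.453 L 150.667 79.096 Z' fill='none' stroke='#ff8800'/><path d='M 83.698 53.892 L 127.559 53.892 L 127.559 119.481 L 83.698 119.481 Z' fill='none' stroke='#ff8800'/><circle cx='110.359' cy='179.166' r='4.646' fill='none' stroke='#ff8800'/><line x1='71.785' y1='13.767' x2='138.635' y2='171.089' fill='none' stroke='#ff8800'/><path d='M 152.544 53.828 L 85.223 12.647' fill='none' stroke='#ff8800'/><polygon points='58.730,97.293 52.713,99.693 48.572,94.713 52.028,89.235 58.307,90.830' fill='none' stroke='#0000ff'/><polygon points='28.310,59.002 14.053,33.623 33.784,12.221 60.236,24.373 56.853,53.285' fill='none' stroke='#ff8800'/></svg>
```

G21
G90
G00 X18.034 Y187.699
M3 S592
G1 X142.959 Y68.526 F1457
G1 X59.477 Y115.405 F1457
M5
G00 X143.024 Y40.193
M3 S842
G1 X48.033 Y47.836 F1044
G1 X55.676 Y142.827 F1044
G1 X150.667 Y135.184 F1044
G1 X143.024 Y40.193 F1044
M5
G00 X83.698 Y160.388
M3 S842
G1 X127.559 Y160.388 F1044
G1 X127.559 Y94.799 F1044
G1 X83.698 Y94.799 F1044
G1 X83.698 Y160.388 F1044
M5
G00 X115.005 Y35.114
M3 S842
G1 X113.644 Y38.399 F1044
G1 X110.359 Y39.760 F1044
G1 X107.074 Y38.399 F1044
G1 X105.713 Y35.114 F1044
G1 X107.074 Y31.829 F1044
G1 X110.359 Y30.468 F1044
G1 X113.644 Y31.829 F1044
G1 X115.005 Y35.114 F1044
M5
G00 X71.785 Y200.513
M3 S842
G1 X138.635 Y43.191 F1044
M5
G00 X152.544 Y160.452
M3 S842
G1 X85.223 Y201.633 F1044
M5
G00 X58.730 Y116.987
M3 S592
G1 X52.713 Y114.587 F1457
G1 X48.572 Y119.567 F1457
G1 X52.028 Y125.045 F1457
G1 X58.307 Y123.450 F1457
G1 X58.730 Y116.987 F1457
M5
G00 X28.310 Y155.278
M3 S842
G1 X14.053 Y180.657 F1044
G1 X33.784 Y202.059 F1044
G1 X60.236 Y189.907 F1044
G1 X56.853 Y160.995 F1044
G1 X28.310 Y155.278 F1044
M5
G00 X0.000 Y0.000

1 u = 1 mm; y_m = 214.280 − y.

[1] `<polyline>` open polyline, #0000ff→score S592 F1457: (18.034,187.699) → (142.959,68.526) → (59.477,115.405)

[2] `<path>` regular polygon, #ff8800→cut S842 F1044: (143.024,40.193) → (48.033,47.836) → (55.676,142.827) → (150.667,135.184) → (143.024,40.193) (closed)

[3] `<path>` rectangle, #ff8800→cut S842 F1044: (83.698,160.388) → (127.559,160.388) → (127.559,94.799) → (83.698,94.799) → (83.698,160.388) (closed)

[4] `<circle>` circle, #ff8800→cut S842 F1044: (115.005,35.114) → (113.644,38.399) → (110.359,39.760) → (107.074,38.399) → (105.713,35.114) → (107.074,31.829) → (110.359,30.468) → (113.644,31.829) → (115.005,35.114) (closed)

[5] `<line>` line segment, #ff8800→cut S842 F1044: (71.785,200.513) → (138.635,43.191)

[6] `<path>` line segment, #ff8800→cut S842 F1044: (152.544,160.452) → (85.223,201.633)

[7] `<polygon>` regular polygon, #0000ff→score S592 F1457: (58.730,116.987) → (52.713,114.587) → (48.572,119.567) → (52.028,125.045) → (58.307,123.450) → (58.730,116.987) (closed)

[8] `<polygon>` regular polygon, #ff8800→cut S842 F1044: (28.310,155.278) → (14.053,180.657) → (33.784,202.059) → (60.236,189.907) → (56.853,160.995) → (28.310,155.278) (closed)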